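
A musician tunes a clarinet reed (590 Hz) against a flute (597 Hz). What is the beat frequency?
7 Hz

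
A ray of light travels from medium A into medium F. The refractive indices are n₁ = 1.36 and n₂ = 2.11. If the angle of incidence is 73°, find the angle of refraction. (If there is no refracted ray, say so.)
sin θ₂ = (n₁/n₂)·sin θ₁ = 0.6164 → θ₂ = 38.05°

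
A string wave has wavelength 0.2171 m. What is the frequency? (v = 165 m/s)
f = v/λ = 760 Hz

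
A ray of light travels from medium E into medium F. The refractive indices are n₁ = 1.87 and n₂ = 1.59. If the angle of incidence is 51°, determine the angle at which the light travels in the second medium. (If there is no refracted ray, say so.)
sin θ₂ = (n₁/n₂)·sin θ₁ = 0.914 → θ₂ = 66.06°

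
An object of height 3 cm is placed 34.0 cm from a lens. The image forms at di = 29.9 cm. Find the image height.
hi = (-di/do) × ho = -2.638 cm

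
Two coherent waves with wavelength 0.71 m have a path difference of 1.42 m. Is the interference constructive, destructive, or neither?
constructive — path difference = 2λ, a whole number of wavelengths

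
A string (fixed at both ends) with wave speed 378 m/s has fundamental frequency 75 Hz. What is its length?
L = v/(2f₁) = 2.52 m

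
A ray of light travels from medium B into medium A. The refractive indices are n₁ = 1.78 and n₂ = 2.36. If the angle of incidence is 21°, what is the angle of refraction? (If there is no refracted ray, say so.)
sin θ₂ = (n₁/n₂)·sin θ₁ = 0.2703 → θ₂ = 15.68°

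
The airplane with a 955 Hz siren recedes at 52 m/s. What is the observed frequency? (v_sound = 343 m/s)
f_obs = f·v/(v + v_s) = 829.3 Hz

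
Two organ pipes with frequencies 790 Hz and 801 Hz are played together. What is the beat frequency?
11 Hz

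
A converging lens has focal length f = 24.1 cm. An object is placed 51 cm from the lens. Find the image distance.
1/di = 1/f − 1/do → di = 45.69 cm (real image)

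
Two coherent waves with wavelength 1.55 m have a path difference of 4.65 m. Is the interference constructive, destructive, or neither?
constructive — path difference = 3λ, a whole number of wavelengths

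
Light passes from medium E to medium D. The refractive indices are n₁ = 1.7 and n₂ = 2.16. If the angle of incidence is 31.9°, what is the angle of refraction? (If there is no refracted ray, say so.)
sin θ₂ = (n₁/n₂)·sin θ₁ = 0.4159 → θ₂ = 24.58°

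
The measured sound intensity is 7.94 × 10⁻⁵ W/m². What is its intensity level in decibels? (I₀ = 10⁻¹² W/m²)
β = 10·log₁₀(I/I₀) = 79 dB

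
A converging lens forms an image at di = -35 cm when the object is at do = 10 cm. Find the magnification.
M = −di/do = 3.5 (upright image)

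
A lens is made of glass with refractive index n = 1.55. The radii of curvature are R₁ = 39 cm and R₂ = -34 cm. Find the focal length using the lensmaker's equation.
1/f = (n − 1)(1/R₁ − 1/R₂) → f = 33.03 cm (converging lens)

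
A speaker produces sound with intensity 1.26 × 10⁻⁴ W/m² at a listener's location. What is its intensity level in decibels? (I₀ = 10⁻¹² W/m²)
β = 10·log₁₀(I/I₀) = 81 dB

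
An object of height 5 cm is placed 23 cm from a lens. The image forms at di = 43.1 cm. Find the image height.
hi = (-di/do) × ho = -9.37 cm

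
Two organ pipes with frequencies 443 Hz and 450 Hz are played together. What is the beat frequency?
7 Hz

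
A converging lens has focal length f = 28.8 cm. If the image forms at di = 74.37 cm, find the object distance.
1/do = 1/f − 1/di → do = 47 cm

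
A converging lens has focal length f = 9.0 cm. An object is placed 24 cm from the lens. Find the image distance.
1/di = 1/f − 1/do → di = 14.4 cm (real image)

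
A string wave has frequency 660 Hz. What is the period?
T = 1/f = 0.001515 s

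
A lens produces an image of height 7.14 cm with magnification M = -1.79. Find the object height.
ho = |hi|/|M| = 3.989 cm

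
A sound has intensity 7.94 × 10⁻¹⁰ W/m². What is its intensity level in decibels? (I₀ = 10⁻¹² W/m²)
β = 10·log₁₀(I/I₀) = 29 dB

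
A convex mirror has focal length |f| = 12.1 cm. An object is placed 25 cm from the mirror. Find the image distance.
f = −12.1 cm (convex); 1/di = 1/f − 1/do → di = -8.154 cm (virtual image, behind mirror)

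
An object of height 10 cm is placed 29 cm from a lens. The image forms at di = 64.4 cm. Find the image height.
hi = (-di/do) × ho = -22.21 cm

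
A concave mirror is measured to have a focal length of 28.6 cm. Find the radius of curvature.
R = 2|f| = 57.2 cm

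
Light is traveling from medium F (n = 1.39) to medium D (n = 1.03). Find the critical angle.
θc = arcsin(n₂/n₁) = 47.82°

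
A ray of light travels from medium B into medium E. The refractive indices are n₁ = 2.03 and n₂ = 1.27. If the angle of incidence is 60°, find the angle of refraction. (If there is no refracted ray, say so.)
sin θ₂ = (n₁/n₂)·sin θ₁ = 1.384 > 1, so there is no refracted ray — the light undergoes total internal reflection.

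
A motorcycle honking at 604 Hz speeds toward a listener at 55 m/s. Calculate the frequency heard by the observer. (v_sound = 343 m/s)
f_obs = f·v/(v − v_s) = 719.3 Hz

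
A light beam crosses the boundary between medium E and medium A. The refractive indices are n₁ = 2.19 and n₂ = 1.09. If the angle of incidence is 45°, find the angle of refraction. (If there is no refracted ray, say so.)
sin θ₂ = (n₁/n₂)·sin θ₁ = 1.421 > 1, so there is no refracted ray — the light undergoes total internal reflection.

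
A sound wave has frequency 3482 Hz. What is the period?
T = 1/f = 2.872 × 10⁻⁴ s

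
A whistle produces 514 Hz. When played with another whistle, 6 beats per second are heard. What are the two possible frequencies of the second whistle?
f₂ = 514 ± 6 Hz → 520 Hz or 508 Hz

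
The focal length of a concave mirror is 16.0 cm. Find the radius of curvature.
R = 2|f| = 32 cm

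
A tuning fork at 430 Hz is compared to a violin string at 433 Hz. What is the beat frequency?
3 Hz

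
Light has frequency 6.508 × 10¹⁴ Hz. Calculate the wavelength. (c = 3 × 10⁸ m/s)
λ = c/f = 461 nm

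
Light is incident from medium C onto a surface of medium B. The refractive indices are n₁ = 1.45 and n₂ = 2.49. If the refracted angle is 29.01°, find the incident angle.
sin θ₁ = (n₂/n₁)·sin θ₂ → θ₁ = 56.39°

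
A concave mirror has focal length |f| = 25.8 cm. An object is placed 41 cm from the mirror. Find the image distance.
f = +25.8 cm (concave); 1/di = 1/f − 1/do → di = 69.59 cm (real image, in front of mirror)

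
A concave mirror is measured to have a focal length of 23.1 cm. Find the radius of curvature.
R = 2|f| = 46.2 cm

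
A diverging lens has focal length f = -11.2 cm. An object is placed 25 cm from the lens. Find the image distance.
1/di = 1/f − 1/do → di = -7.735 cm (virtual image)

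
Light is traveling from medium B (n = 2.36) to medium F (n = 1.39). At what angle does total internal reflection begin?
θc = arcsin(n₂/n₁) = 36.08°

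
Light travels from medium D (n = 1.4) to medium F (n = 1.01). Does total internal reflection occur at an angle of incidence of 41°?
θc = arcsin(n₂/n₁) = 46.17°; 41° < θc, so no — the ray refracts.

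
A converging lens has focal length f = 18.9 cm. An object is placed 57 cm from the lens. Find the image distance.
1/di = 1/f − 1/do → di = 28.28 cm (real image)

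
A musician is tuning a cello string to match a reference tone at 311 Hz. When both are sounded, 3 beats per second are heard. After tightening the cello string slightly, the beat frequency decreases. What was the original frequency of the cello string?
308 Hz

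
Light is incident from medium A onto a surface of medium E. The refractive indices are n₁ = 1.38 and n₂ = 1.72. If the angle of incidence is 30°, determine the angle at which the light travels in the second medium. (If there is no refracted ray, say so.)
sin θ₂ = (n₁/n₂)·sin θ₁ = 0.4012 → θ₂ = 23.65°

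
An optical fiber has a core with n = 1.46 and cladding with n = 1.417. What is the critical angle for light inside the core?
θc = arcsin(n_cladding/n_core) = 76.06°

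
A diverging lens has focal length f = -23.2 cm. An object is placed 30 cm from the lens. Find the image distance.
1/di = 1/f − 1/do → di = -13.08 cm (virtual image)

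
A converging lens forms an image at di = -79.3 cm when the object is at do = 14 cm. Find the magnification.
M = −di/do = 5.664 (upright image)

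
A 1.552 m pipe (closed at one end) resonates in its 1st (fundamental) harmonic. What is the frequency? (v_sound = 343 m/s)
fₙ = nv/(4L) = 55.25 Hz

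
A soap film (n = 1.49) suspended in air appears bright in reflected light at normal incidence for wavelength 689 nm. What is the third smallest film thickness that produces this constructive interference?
2nt = (m − ½)λ with m = 3 → t = (m − ½)λ/(2n) = 578 nm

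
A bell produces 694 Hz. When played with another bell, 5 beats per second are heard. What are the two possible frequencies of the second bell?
f₂ = 694 ± 5 Hz → 699 Hz or 689 Hz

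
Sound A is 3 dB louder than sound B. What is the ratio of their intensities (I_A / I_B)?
I_A/I_B = 10^(Δβ/10) = 1.995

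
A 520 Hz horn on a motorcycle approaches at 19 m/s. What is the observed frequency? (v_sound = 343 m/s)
f_obs = f·v/(v − v_s) = 550.5 Hz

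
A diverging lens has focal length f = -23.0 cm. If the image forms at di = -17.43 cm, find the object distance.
1/do = 1/f − 1/di → do = 71.97 cm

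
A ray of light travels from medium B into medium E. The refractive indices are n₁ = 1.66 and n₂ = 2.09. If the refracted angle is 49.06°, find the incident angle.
sin θ₁ = (n₂/n₁)·sin θ₂ → θ₁ = 72°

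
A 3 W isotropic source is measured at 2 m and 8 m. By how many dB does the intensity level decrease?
Δβ = 20·log₁₀(r₂/r₁) = 12.04 dB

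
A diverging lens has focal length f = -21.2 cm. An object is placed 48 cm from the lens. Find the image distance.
1/di = 1/f − 1/do → di = -14.71 cm (virtual image)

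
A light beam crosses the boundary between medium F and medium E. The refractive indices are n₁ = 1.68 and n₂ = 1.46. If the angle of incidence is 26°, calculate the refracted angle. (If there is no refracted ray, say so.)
sin θ₂ = (n₁/n₂)·sin θ₁ = 0.5044 → θ₂ = 30.29°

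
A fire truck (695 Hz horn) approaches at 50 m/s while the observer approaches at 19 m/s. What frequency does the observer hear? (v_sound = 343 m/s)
f_obs = f·(v + v_o)/(v − v_s) = 858.7 Hz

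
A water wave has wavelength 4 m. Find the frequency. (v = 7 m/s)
f = v/λ = 1.75 Hz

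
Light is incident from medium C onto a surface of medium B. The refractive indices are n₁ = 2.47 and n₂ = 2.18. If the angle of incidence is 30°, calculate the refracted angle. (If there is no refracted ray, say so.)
sin θ₂ = (n₁/n₂)·sin θ₁ = 0.5665 → θ₂ = 34.51°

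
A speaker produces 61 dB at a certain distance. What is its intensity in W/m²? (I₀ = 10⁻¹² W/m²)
I = I₀·10^(β/10) = 1.26 × 10⁻⁶ W/m²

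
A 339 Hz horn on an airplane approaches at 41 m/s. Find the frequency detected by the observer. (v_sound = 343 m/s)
f_obs = f·v/(v − v_s) = 385 Hz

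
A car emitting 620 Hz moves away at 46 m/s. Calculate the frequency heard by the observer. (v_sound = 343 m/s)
f_obs = f·v/(v + v_s) = 546.7 Hz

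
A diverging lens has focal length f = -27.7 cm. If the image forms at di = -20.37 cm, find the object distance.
1/do = 1/f − 1/di → do = 76.98 cm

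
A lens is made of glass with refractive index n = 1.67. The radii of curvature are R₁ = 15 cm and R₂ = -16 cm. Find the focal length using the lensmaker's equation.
1/f = (n − 1)(1/R₁ − 1/R₂) → f = 11.56 cm (converging lens)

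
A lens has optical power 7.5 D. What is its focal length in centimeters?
f = 1/P = 13.33 cm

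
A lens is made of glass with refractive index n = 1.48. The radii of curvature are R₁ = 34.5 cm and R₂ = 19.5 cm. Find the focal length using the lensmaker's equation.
1/f = (n − 1)(1/R₁ − 1/R₂) → f = -93.44 cm (diverging lens)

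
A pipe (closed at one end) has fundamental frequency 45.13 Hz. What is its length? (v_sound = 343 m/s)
L = v/(4f₁) = 1.9 m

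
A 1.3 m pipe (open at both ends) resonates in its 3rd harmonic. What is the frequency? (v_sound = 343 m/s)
fₙ = nv/(2L) = 395.8 Hz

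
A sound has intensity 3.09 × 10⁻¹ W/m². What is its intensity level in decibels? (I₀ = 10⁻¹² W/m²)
β = 10·log₁₀(I/I₀) = 114.9 dB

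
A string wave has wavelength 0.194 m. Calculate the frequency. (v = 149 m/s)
f = v/λ = 768 Hz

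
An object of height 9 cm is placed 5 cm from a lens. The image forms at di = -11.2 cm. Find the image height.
hi = (-di/do) × ho = 20.16 cm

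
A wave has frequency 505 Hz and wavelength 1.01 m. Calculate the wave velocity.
v = fλ = 510.1 m/s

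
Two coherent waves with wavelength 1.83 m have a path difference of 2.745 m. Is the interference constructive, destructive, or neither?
destructive — path difference = 1.5λ, an odd multiple of λ/2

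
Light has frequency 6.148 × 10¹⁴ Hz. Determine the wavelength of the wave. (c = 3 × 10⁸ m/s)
λ = c/f = 488 nm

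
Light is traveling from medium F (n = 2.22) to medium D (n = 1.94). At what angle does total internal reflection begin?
θc = arcsin(n₂/n₁) = 60.91°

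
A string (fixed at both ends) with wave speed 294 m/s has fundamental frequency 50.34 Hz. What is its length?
L = v/(2f₁) = 2.92 m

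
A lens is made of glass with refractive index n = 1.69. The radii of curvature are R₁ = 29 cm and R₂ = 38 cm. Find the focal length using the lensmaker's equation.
1/f = (n − 1)(1/R₁ − 1/R₂) → f = 177.5 cm (converging lens)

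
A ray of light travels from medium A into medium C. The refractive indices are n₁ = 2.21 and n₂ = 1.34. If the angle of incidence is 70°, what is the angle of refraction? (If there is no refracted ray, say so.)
sin θ₂ = (n₁/n₂)·sin θ₁ = 1.55 > 1, so there is no refracted ray — the light undergoes total internal reflection.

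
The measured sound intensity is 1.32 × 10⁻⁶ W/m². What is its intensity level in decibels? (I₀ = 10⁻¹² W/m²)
β = 10·log₁₀(I/I₀) = 61.21 dB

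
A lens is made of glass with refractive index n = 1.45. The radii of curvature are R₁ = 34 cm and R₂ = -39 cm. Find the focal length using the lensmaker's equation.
1/f = (n − 1)(1/R₁ − 1/R₂) → f = 40.37 cm (converging lens)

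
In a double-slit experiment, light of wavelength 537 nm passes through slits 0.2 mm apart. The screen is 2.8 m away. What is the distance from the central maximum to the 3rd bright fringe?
y = mλL/d = 22.55 mm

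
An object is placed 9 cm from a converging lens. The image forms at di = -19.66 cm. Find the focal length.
1/f = 1/do + 1/di → f = 16.6 cm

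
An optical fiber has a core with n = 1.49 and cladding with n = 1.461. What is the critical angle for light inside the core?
θc = arcsin(n_cladding/n_core) = 78.68°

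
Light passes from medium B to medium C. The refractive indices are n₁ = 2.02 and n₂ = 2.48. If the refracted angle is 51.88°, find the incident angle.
sin θ₁ = (n₂/n₁)·sin θ₂ → θ₁ = 74.99°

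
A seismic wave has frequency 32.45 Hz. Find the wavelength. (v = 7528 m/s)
λ = v/f = 232 m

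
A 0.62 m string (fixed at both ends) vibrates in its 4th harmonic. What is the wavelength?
λₙ = 2L/n = 0.31 m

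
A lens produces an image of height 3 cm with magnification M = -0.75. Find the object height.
ho = |hi|/|M| = 4 cm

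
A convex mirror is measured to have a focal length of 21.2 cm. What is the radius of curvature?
R = 2|f| = 42.4 cm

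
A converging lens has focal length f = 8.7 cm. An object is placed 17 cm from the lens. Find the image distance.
1/di = 1/f − 1/do → di = 17.82 cm (real image)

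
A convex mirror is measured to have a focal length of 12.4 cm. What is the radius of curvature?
R = 2|f| = 24.8 cm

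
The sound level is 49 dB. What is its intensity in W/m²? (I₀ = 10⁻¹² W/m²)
I = I₀·10^(β/10) = 7.94 × 10⁻⁸ W/m²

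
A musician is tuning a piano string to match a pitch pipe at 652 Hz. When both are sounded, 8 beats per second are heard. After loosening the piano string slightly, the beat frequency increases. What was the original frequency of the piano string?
644 Hz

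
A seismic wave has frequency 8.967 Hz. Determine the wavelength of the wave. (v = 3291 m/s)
λ = v/f = 367 m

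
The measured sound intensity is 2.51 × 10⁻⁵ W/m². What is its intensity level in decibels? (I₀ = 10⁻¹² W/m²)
β = 10·log₁₀(I/I₀) = 74 dB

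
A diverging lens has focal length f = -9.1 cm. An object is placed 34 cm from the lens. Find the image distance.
1/di = 1/f − 1/do → di = -7.179 cm (virtual image)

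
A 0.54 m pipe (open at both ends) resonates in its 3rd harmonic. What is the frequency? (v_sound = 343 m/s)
fₙ = nv/(2L) = 952.8 Hz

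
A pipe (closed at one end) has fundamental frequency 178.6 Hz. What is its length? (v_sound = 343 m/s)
L = v/(4f₁) = 0.4801 m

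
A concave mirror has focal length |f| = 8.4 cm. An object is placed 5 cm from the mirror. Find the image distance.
f = +8.4 cm (concave); 1/di = 1/f − 1/do → di = -12.35 cm (virtual image, behind mirror)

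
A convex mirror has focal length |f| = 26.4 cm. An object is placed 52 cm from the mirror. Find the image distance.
f = −26.4 cm (convex); 1/di = 1/f − 1/do → di = -17.51 cm (virtual image, behind mirror)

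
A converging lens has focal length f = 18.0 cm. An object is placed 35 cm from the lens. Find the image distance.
1/di = 1/f − 1/do → di = 37.06 cm (real image)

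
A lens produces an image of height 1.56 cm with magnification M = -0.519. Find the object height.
ho = |hi|/|M| = 3.006 cm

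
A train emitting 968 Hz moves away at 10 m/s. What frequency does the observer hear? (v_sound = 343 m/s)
f_obs = f·v/(v + v_s) = 940.6 Hz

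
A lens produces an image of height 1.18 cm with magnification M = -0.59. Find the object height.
ho = |hi|/|M| = 2 cm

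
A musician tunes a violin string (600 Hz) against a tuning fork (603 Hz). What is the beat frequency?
3 Hz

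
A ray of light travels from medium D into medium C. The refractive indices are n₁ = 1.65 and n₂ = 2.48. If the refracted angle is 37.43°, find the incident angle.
sin θ₁ = (n₂/n₁)·sin θ₂ → θ₁ = 66°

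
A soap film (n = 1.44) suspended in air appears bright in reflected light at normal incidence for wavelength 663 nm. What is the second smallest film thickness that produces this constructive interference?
2nt = (m − ½)λ with m = 2 → t = (m − ½)λ/(2n) = 345.3 nm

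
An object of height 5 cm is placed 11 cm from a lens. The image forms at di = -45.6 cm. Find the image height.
hi = (-di/do) × ho = 20.73 cm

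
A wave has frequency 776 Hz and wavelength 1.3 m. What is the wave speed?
v = fλ = 1009 m/s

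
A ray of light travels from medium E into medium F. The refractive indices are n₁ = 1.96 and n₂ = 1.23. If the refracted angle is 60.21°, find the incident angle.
sin θ₁ = (n₂/n₁)·sin θ₂ → θ₁ = 33°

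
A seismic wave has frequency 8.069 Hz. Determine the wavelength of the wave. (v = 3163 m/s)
λ = v/f = 392 m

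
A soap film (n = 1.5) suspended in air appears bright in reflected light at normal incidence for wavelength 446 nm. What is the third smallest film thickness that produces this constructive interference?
2nt = (m − ½)λ with m = 3 → t = (m − ½)λ/(2n) = 371.7 nm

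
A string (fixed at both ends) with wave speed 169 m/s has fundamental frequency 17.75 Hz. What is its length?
L = v/(2f₁) = 4.761 m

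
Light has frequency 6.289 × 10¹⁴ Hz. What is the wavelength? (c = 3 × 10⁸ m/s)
λ = c/f = 477 nm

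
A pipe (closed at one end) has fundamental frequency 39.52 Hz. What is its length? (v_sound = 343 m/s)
L = v/(4f₁) = 2.17 m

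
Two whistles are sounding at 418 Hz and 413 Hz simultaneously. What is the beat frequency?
5 Hz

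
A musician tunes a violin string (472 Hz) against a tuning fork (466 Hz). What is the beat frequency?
6 Hz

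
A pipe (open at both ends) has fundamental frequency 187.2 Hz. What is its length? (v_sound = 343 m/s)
L = v/(2f₁) = 0.9161 m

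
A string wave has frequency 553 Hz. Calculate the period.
T = 1/f = 0.001808 s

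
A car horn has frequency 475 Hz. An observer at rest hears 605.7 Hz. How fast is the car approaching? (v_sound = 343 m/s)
v_s = v·(1 − f/f_obs) = 74.01 m/s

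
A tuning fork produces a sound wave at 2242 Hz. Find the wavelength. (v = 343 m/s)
λ = v/f = 0.153 m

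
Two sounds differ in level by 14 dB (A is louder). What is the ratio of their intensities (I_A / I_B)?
I_A/I_B = 10^(Δβ/10) = 25.12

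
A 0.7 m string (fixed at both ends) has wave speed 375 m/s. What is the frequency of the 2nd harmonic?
fₙ = nv/(2L) = 535.7 Hz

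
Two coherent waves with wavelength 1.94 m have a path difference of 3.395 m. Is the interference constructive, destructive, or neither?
neither (partial) — path difference = 1.75λ, neither a whole number of wavelengths nor an odd multiple of λ/2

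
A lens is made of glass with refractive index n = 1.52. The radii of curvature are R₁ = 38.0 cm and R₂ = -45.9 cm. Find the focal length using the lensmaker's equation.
1/f = (n − 1)(1/R₁ − 1/R₂) → f = 39.98 cm (converging lens)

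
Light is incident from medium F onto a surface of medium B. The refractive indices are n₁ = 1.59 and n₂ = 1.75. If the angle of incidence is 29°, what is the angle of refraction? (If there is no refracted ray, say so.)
sin θ₂ = (n₁/n₂)·sin θ₁ = 0.4405 → θ₂ = 26.13°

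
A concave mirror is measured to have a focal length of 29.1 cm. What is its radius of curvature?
R = 2|f| = 58.2 cm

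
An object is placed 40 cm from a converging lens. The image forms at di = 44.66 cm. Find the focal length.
1/f = 1/do + 1/di → f = 21.1 cm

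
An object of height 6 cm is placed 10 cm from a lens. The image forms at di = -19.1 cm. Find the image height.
hi = (-di/do) × ho = 11.46 cm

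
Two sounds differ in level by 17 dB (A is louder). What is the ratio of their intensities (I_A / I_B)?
I_A/I_B = 10^(Δβ/10) = 50.12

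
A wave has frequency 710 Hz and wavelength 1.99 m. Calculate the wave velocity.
v = fλ = 1413 m/s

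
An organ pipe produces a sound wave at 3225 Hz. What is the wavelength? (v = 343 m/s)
λ = v/f = 0.1064 m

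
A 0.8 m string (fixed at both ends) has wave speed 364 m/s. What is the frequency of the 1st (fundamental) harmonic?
fₙ = nv/(2L) = 227.5 Hz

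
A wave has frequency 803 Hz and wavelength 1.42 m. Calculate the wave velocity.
v = fλ = 1140 m/s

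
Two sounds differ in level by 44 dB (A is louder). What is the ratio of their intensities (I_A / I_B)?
I_A/I_B = 10^(Δβ/10) = 25120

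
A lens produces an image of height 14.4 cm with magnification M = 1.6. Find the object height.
ho = |hi|/|M| = 9 cm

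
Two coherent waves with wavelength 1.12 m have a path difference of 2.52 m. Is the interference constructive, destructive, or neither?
neither (partial) — path difference = 2.25λ, neither a whole number of wavelengths nor an odd multiple of λ/2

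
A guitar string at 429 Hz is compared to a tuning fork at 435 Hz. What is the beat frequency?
6 Hz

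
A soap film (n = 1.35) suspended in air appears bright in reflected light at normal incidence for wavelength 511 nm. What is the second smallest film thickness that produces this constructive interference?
2nt = (m − ½)λ with m = 2 → t = (m − ½)λ/(2n) = 283.9 nm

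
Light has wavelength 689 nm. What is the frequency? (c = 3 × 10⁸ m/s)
f = c/λ = 4.354 × 10¹⁴ Hz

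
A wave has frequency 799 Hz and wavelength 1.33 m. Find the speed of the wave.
v = fλ = 1063 m/s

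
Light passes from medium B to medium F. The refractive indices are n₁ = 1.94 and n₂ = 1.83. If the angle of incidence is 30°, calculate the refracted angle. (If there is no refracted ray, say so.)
sin θ₂ = (n₁/n₂)·sin θ₁ = 0.5301 → θ₂ = 32.01°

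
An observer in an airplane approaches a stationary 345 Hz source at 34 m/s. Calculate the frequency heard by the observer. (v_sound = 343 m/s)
f_obs = f·(v + v_o)/v = 379.2 Hz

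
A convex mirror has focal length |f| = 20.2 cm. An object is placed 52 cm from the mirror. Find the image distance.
f = −20.2 cm (convex); 1/di = 1/f − 1/do → di = -14.55 cm (virtual image, behind mirror)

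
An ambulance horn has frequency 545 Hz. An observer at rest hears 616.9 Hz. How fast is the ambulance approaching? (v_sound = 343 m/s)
v_s = v·(1 − f/f_obs) = 39.98 m/s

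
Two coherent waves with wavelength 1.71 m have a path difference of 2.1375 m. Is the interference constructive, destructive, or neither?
neither (partial) — path difference = 1.25λ, neither a whole number of wavelengths nor an odd multiple of λ/2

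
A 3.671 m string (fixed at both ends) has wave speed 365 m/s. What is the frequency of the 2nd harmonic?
fₙ = nv/(2L) = 99.43 Hz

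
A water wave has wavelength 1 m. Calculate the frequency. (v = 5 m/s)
f = v/λ = 5 Hz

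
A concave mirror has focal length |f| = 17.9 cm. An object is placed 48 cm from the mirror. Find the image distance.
f = +17.9 cm (concave); 1/di = 1/f − 1/do → di = 28.54 cm (real image, in front of mirror)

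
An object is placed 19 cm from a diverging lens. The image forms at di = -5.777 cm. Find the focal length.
1/f = 1/do + 1/di → f = -8.301 cm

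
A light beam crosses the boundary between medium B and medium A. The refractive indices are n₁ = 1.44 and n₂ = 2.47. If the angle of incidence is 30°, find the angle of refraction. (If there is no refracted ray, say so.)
sin θ₂ = (n₁/n₂)·sin θ₁ = 0.2915 → θ₂ = 16.95°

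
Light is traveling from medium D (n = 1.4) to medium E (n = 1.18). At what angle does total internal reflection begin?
θc = arcsin(n₂/n₁) = 57.44°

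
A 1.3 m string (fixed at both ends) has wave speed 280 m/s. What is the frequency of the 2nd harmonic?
fₙ = nv/(2L) = 215.4 Hz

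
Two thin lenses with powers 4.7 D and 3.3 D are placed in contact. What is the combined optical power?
P_total = P₁ + P₂ = 8.0 D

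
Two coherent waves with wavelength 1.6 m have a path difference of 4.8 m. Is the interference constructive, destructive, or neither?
constructive — path difference = 3λ, a whole number of wavelengths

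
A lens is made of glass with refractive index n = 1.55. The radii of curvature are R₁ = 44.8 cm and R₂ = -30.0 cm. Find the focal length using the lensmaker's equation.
1/f = (n − 1)(1/R₁ − 1/R₂) → f = 32.67 cm (converging lens)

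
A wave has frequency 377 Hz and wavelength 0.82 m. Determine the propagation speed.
v = fλ = 309.1 m/s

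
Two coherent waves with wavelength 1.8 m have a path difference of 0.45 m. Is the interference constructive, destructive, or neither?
neither (partial) — path difference = 0.25λ, neither a whole number of wavelengths nor an odd multiple of λ/2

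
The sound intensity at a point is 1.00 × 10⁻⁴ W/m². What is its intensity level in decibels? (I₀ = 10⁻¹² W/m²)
β = 10·log₁₀(I/I₀) = 80 dB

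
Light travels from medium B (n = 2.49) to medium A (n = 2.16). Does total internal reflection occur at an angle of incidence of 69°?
θc = arcsin(n₂/n₁) = 60.17°; 69° > θc, so yes — total internal reflection.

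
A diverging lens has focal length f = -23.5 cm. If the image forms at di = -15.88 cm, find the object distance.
1/do = 1/f − 1/di → do = 48.97 cm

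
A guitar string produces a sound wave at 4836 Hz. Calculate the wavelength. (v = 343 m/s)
λ = v/f = 0.07093 m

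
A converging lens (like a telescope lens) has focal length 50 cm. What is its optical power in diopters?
P = 1/f = 2 D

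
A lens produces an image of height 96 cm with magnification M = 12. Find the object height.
ho = |hi|/|M| = 8 cm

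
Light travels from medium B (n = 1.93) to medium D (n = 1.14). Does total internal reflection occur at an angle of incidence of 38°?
θc = arcsin(n₂/n₁) = 36.2°; 38° > θc, so yes — total internal reflection.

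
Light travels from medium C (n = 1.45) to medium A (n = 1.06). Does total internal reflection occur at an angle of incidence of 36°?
θc = arcsin(n₂/n₁) = 46.97°; 36° < θc, so no — the ray refracts.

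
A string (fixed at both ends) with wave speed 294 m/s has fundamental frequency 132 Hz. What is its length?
L = v/(2f₁) = 1.114 m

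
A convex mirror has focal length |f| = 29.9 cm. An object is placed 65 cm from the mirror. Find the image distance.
f = −29.9 cm (convex); 1/di = 1/f − 1/do → di = -20.48 cm (virtual image, behind mirror)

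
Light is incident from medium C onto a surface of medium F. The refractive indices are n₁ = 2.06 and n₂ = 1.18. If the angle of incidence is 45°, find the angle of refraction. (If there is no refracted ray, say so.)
sin θ₂ = (n₁/n₂)·sin θ₁ = 1.234 > 1, so there is no refracted ray — the light undergoes total internal reflection.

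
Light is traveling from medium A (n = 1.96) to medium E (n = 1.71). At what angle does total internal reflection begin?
θc = arcsin(n₂/n₁) = 60.74°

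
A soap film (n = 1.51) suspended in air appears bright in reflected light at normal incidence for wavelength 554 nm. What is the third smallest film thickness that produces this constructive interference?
2nt = (m − ½)λ with m = 3 → t = (m − ½)λ/(2n) = 458.6 nm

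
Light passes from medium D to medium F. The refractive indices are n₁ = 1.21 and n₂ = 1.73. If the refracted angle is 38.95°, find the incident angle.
sin θ₁ = (n₂/n₁)·sin θ₂ → θ₁ = 64°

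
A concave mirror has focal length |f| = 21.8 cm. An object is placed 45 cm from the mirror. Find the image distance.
f = +21.8 cm (concave); 1/di = 1/f − 1/do → di = 42.28 cm (real image, in front of mirror)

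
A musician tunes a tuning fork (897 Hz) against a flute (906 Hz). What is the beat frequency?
9 Hz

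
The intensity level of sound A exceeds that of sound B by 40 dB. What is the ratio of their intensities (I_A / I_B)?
I_A/I_B = 10^(Δβ/10) = 10000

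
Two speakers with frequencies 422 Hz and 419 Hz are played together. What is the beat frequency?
3 Hz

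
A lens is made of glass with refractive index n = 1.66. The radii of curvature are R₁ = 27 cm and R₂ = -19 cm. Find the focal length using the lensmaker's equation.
1/f = (n − 1)(1/R₁ − 1/R₂) → f = 16.9 cm (converging lens)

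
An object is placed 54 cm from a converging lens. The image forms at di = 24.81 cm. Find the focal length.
1/f = 1/do + 1/di → f = 17 cm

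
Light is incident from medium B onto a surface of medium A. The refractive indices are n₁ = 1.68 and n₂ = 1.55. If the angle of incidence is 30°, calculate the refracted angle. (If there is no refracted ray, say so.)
sin θ₂ = (n₁/n₂)·sin θ₁ = 0.5419 → θ₂ = 32.82°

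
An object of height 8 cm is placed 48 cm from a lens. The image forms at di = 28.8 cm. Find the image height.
hi = (-di/do) × ho = -4.8 cm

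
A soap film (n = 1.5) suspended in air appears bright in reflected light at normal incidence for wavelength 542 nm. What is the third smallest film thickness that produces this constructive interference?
2nt = (m − ½)λ with m = 3 → t = (m − ½)λ/(2n) = 451.7 nm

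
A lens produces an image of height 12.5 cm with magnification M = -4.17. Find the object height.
ho = |hi|/|M| = 2.998 cm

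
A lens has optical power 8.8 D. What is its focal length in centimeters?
f = 1/P = 11.36 cm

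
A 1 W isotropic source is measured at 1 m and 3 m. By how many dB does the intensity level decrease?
Δβ = 20·log₁₀(r₂/r₁) = 9.542 dB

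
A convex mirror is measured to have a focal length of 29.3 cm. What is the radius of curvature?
R = 2|f| = 58.6 cm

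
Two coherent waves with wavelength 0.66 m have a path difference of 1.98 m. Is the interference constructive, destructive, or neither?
constructive — path difference = 3λ, a whole number of wavelengths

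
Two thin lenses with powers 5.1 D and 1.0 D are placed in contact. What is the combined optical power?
P_total = P₁ + P₂ = 6.1 D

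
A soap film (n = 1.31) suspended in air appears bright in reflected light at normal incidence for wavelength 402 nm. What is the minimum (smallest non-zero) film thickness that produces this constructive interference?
2nt = (m − ½)λ with m = 1 → t = (m − ½)λ/(2n) = 76.72 nm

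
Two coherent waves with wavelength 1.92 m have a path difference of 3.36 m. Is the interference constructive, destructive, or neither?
neither (partial) — path difference = 1.75λ, neither a whole number of wavelengths nor an odd multiple of λ/2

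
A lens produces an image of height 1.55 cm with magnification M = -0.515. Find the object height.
ho = |hi|/|M| = 3.01 cm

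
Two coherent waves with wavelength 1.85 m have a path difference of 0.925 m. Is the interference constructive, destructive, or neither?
destructive — path difference = 0.5λ, an odd multiple of λ/2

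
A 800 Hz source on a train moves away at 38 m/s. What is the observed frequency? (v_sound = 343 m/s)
f_obs = f·v/(v + v_s) = 720.2 Hz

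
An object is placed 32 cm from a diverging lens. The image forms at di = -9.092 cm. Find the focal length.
1/f = 1/do + 1/di → f = -12.7 cm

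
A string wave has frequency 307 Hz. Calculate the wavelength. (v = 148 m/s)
λ = v/f = 0.4821 m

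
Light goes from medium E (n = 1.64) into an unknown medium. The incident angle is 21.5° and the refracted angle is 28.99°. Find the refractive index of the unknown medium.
n₂ = n₁·sin θ₁ / sin θ₂ = 1.24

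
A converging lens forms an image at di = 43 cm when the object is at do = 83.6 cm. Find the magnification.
M = −di/do = -0.5144 (inverted image)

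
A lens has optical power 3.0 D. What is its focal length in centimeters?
f = 1/P = 33.33 cm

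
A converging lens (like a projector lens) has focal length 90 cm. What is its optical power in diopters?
P = 1/f = 1.111 D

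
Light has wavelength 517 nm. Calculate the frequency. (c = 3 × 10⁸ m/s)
f = c/λ = 5.803 × 10¹⁴ Hz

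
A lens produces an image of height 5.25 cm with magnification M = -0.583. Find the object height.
ho = |hi|/|M| = 9.005 cm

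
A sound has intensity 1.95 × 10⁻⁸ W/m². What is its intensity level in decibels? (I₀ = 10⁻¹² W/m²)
β = 10·log₁₀(I/I₀) = 42.9 dB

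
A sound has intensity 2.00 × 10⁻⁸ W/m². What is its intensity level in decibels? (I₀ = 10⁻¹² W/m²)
β = 10·log₁₀(I/I₀) = 43.01 dB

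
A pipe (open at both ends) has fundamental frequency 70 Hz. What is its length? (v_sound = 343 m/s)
L = v/(2f₁) = 2.45 m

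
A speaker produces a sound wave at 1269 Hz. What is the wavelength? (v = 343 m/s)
λ = v/f = 0.2703 m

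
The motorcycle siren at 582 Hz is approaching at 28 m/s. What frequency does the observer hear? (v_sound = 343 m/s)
f_obs = f·v/(v − v_s) = 633.7 Hz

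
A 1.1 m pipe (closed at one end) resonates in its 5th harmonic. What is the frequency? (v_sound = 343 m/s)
fₙ = nv/(4L) = 389.8 Hz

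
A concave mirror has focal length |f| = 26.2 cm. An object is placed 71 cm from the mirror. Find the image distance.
f = +26.2 cm (concave); 1/di = 1/f − 1/do → di = 41.52 cm (real image, in front of mirror)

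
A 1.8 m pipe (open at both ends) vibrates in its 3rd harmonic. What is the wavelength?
λₙ = 2L/n = 1.2 m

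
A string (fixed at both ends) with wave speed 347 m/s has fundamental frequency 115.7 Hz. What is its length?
L = v/(2f₁) = 1.5 m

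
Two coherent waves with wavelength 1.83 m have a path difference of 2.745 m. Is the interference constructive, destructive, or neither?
destructive — path difference = 1.5λ, an odd multiple of λ/2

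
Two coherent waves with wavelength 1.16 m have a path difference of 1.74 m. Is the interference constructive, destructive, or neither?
destructive — path difference = 1.5λ, an odd multiple of λ/2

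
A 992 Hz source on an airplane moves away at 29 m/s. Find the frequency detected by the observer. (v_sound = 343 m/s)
f_obs = f·v/(v + v_s) = 914.7 Hz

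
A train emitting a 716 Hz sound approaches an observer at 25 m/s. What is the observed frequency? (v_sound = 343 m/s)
f_obs = f·v/(v − v_s) = 772.3 Hz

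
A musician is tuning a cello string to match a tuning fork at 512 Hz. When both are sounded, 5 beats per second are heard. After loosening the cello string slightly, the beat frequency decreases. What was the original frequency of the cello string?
517 Hz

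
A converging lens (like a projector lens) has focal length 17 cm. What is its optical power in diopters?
P = 1/f = 5.882 D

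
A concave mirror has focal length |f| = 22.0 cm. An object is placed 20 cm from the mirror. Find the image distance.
f = +22.0 cm (concave); 1/di = 1/f − 1/do → di = -220 cm (virtual image, behind mirror)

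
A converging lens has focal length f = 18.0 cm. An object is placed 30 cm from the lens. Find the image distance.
1/di = 1/f − 1/do → di = 45 cm (real image)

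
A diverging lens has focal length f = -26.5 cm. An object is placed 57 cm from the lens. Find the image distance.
1/di = 1/f − 1/do → di = -18.09 cm (virtual image)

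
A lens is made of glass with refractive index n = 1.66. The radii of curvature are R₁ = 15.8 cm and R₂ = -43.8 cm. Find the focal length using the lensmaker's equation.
1/f = (n − 1)(1/R₁ − 1/R₂) → f = 17.59 cm (converging lens)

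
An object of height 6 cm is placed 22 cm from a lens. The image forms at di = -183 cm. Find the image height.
hi = (-di/do) × ho = 49.91 cm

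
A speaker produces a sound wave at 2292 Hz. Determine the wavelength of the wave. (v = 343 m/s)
λ = v/f = 0.1497 m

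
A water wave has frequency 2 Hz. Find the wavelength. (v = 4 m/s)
λ = v/f = 2 m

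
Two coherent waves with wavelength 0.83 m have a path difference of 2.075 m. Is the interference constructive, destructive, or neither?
destructive — path difference = 2.5λ, an odd multiple of λ/2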